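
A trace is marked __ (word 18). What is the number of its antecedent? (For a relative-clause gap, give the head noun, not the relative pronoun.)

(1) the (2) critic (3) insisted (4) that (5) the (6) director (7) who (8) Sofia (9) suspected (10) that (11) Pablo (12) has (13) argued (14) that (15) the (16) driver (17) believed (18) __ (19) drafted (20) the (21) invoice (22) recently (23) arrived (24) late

6

The gap at 18 is the subject of "drafted", inside a relative clause.
The relative pronoun is "who" (word 7); it is bound by the head noun immediately before it.
Its filler is the head noun "director", at word 6.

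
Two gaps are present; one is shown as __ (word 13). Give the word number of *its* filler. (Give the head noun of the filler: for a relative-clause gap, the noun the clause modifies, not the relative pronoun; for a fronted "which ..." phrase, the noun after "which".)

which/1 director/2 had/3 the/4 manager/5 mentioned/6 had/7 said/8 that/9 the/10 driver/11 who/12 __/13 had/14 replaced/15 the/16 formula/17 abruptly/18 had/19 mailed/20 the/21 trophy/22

11

The marked gap is inside the relative clause, the subject of "replaced".
Its filler is the head noun "driver" (via "who"), at word 11.
(The other dependency links word 2 to a gap after word 6.)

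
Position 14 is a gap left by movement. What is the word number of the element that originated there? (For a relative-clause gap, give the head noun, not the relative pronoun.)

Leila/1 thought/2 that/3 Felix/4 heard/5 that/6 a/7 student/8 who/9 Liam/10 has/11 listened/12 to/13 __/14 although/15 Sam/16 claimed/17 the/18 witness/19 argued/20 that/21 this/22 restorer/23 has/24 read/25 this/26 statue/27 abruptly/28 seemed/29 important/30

The gap at 14 is the prepositional object of "listened", inside a relative clause.
The relative pronoun is "who" (word 9); it is bound by the head noun immediately before it.
Its filler is the head noun "student", at word 8.

8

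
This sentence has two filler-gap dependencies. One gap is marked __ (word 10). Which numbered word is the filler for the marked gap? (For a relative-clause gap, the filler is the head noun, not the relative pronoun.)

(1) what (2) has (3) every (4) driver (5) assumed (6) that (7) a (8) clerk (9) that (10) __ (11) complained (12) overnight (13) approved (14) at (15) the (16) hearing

The marked gap is inside the relative clause, the subject of "complained".
Its filler is the head noun "clerk" (via "that"), at word 8.
(The other dependency links word 1 to a gap after word 13.)

8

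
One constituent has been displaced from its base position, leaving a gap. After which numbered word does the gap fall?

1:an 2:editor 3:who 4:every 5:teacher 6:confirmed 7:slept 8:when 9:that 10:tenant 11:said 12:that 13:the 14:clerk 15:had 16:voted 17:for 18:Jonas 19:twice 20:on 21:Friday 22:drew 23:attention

6

The displaced element is "an editor" (word 2).
It is linked across 1 clause boundary (Ø).
It functions as the subject of "slept", so the gap sits immediately after word 6 ("confirmed").
Base order: Every teacher confirmed that an editor slept when that tenant said that the clerk had voted for Jonas twice on Friday.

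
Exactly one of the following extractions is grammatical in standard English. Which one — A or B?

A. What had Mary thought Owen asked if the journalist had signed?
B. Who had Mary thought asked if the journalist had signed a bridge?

B

In A, the wh-phrase is extracted from inside a wh-island (introduced by "if"), which blocks movement.
In B, the extraction path crosses only that-complement boundaries, which are transparent.
So B is grammatical.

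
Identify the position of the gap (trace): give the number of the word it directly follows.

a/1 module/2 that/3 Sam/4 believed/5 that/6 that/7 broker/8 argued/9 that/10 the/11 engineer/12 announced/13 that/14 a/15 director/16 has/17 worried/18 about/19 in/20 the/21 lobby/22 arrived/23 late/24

19

The displaced element is "a module" (word 2).
It is linked across 3 clause boundaries (that → that → that).
It functions as the object of the preposition "about" of "worried", so the gap sits immediately after word 19 ("about").
Base order: Sam believed that that broker argued that the engineer announced that a director has worried about a module in the lobby.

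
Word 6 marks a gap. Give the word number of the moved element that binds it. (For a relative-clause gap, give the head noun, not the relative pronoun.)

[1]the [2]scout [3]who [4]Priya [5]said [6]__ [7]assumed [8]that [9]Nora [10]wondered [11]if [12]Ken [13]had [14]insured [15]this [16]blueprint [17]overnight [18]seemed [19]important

2

The gap at 6 is the subject of "assumed", inside a relative clause.
The relative pronoun is "who" (word 3); it is bound by the head noun immediately before it.
Its filler is the head noun "scout", at word 2.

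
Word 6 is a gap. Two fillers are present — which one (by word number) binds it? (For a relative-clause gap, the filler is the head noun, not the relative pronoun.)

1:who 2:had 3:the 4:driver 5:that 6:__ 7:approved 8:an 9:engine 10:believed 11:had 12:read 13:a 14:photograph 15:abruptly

The marked gap is inside the relative clause, the subject of "approved".
Its filler is the head noun "driver" (via "that"), at word 4.
(The other dependency links word 1 to a gap after word 10.)

4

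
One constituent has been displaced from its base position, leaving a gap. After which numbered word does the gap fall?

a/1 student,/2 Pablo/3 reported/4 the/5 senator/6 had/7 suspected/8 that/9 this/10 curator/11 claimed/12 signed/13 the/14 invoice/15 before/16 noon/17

The displaced element is "a student" (word 2).
It is linked across 3 clause boundaries (Ø → that → Ø).
It functions as the subject of "signed", so the gap sits immediately after word 12 ("claimed").
Base order: Pablo reported the senator had suspected that this curator claimed that a student signed the invoice before noon.

12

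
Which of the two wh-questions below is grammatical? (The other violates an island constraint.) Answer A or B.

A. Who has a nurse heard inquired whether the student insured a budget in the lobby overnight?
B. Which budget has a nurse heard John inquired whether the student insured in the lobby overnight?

A

In B, the wh-phrase is extracted from inside a wh-island (introduced by "whether"), which blocks movement.
In A, the extraction path crosses only that-complement boundaries, which are transparent.
So A is grammatical.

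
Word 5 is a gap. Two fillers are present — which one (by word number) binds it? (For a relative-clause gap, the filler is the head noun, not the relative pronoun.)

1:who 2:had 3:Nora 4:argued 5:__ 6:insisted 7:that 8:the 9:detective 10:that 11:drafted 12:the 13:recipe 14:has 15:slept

The marked gap is the subject of "insisted".
Its filler is the fronted wh-phrase "who", at word 1.
(The other dependency links word 9 to a gap after word 10.)

1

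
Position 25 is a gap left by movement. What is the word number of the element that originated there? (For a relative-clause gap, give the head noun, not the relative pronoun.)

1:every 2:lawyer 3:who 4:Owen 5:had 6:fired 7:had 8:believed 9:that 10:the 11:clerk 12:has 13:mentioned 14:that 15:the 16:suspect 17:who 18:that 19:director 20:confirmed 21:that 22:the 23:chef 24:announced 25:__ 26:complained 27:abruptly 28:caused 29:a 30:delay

The gap at 25 is the subject of "complained", inside a relative clause.
The relative pronoun is "who" (word 17); it is bound by the head noun immediately before it.
Its filler is the head noun "suspect", at word 16.

16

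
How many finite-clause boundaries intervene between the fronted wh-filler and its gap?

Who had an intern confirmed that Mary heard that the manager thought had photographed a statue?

"who" is extracted from the subject of "photographed".
Boundaries crossed, outermost first: [that], [that], [Ø] — 3 in total.

3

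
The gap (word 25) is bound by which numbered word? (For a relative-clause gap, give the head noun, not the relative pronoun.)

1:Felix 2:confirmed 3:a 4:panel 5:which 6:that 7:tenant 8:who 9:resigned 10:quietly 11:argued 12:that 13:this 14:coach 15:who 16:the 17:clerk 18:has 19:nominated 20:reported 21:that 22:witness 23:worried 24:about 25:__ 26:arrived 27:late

The gap at 25 is the prepositional object of "worried", inside a relative clause.
The relative pronoun is "which" (word 5); it is bound by the head noun immediately before it.
Its filler is the head noun "panel", at word 4.

4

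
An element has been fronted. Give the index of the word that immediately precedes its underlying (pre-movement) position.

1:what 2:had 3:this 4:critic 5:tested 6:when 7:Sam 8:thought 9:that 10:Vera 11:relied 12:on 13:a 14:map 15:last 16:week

5

The displaced element is "what" (word 1).
It functions as the direct object of "tested", so the gap sits immediately after word 5 ("tested").
Base order: This critic had tested what when Sam thought that Vera relied on a map last week.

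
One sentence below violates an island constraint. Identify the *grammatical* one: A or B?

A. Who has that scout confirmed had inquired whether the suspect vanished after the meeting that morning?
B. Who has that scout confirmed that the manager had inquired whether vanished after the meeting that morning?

In B, the wh-phrase is extracted from inside a wh-island (introduced by "whether"), which blocks movement.
In A, the extraction path crosses only that-complement boundaries, which are transparent.
So A is grammatical.

A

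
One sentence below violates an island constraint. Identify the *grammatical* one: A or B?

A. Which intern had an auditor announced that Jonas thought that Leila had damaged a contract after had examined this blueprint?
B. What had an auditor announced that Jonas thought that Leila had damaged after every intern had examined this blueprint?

B

In A, the wh-phrase is extracted from inside an adjunct island (introduced by "after"), which blocks movement.
In B, the extraction path crosses only that-complement boundaries, which are transparent.
So B is grammatical.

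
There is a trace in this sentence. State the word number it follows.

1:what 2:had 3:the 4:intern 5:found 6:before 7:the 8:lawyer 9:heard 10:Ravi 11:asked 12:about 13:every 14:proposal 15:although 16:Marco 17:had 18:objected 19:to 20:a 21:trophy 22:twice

The displaced element is "what" (word 1).
It functions as the direct object of "found", so the gap sits immediately after word 5 ("found").
Base order: The intern had found what before the lawyer heard Ravi asked about every proposal although Marco had objected to a trophy twice.

5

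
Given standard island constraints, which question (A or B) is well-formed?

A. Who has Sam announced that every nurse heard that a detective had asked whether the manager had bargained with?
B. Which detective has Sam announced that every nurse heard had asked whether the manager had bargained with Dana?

In A, the wh-phrase is extracted from inside a wh-island (introduced by "whether"), which blocks movement.
In B, the extraction path crosses only that-complement boundaries, which are transparent.
So B is grammatical.

B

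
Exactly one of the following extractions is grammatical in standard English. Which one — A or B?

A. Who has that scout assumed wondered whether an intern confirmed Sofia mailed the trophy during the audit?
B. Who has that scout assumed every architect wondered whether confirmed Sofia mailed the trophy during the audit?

A

In B, the wh-phrase is extracted from inside a wh-island (introduced by "whether"), which blocks movement.
In A, the extraction path crosses only that-complement boundaries, which are transparent.
So A is grammatical.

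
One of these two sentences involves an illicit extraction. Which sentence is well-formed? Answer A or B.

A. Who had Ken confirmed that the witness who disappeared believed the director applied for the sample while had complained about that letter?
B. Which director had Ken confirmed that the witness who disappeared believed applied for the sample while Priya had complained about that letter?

B

In A, the wh-phrase is extracted from inside an adjunct island (introduced by "while"), which blocks movement.
In B, the extraction path crosses only that-complement boundaries, which are transparent.
So B is grammatical.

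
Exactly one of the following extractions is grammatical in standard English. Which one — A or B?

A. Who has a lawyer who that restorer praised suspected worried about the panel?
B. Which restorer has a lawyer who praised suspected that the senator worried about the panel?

In B, the wh-phrase is extracted from inside a complex-NP island (relative clause) (introduced by "who"), which blocks movement.
In A, the extraction path crosses only that-complement boundaries, which are transparent.
So A is grammatical.

A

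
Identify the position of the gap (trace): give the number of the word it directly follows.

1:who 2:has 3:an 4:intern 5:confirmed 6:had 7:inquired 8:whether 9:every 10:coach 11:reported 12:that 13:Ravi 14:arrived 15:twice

The displaced element is "who" (word 1).
It is linked across 1 clause boundary (Ø).
It functions as the subject of "inquired", so the gap sits immediately after word 5 ("confirmed").
Base order: An intern has confirmed that who had inquired whether every coach reported that Ravi arrived twice.

5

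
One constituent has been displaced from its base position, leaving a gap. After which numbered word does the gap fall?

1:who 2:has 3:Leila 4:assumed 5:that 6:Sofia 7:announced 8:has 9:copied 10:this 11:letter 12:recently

The displaced element is "who" (word 1).
It is linked across 2 clause boundaries (that → Ø).
It functions as the subject of "copied", so the gap sits immediately after word 7 ("announced").
Base order: Leila has assumed that Sofia announced that who has copied this letter recently.

7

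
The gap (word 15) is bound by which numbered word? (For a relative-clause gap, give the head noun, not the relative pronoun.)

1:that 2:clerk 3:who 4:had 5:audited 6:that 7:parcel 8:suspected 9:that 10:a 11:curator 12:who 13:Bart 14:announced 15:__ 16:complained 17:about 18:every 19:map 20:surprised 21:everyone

The gap at 15 is the subject of "complained", inside a relative clause.
The relative pronoun is "who" (word 12); it is bound by the head noun immediately before it.
Its filler is the head noun "curator", at word 11.

11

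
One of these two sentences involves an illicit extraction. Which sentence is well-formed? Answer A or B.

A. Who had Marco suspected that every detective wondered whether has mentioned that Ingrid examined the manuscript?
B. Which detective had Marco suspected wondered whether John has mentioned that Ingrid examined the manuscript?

B

In A, the wh-phrase is extracted from inside a wh-island (introduced by "whether"), which blocks movement.
In B, the extraction path crosses only that-complement boundaries, which are transparent.
So B is grammatical.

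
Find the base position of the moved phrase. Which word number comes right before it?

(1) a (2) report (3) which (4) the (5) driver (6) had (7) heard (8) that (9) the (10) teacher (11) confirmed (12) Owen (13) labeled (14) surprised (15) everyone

13

The displaced element is "a report" (word 2).
It is linked across 2 clause boundaries (that → Ø).
It functions as the direct object of "labeled", so the gap sits immediately after word 13 ("labeled").
Base order: The driver had heard that the teacher confirmed Owen labeled a report.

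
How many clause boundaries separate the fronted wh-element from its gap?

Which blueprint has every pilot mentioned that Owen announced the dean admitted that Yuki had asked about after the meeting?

"which blueprint" is extracted from the PP object of "asked".
Boundaries crossed, outermost first: [that], [Ø], [that] — 3 in total.

3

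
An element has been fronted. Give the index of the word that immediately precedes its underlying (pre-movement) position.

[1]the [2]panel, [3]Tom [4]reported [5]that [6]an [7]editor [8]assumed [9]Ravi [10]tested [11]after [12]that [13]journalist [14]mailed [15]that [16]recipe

The displaced element is "the panel" (word 2).
It is linked across 2 clause boundaries (that → Ø).
It functions as the direct object of "tested", so the gap sits immediately after word 10 ("tested").
Base order: Tom reported that an editor assumed Ravi tested the panel after that journalist mailed that recipe.

10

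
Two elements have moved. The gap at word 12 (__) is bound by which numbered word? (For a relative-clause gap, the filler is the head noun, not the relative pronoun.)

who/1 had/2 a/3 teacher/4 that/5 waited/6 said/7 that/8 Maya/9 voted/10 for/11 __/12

1

The marked gap is the object of the preposition "for" of "voted".
Its filler is the fronted wh-phrase "who", at word 1.
(The other dependency links word 4 to a gap after word 5.)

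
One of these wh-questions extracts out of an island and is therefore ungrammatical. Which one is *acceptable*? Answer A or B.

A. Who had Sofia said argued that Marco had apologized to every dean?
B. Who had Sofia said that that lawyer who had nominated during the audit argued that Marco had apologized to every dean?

In B, the wh-phrase is extracted from inside a complex-NP island (relative clause) (introduced by "who"), which blocks movement.
In A, the extraction path crosses only that-complement boundaries, which are transparent.
So A is grammatical.

A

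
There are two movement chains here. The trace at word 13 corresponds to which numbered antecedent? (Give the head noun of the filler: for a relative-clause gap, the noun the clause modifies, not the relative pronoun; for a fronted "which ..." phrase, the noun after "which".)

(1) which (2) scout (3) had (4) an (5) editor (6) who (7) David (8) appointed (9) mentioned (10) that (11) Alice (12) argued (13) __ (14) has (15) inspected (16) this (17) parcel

The marked gap is the subject of "inspected".
Its filler is the fronted wh-phrase "which scout", at word 2.
(The other dependency links word 5 to a gap after word 8.)

2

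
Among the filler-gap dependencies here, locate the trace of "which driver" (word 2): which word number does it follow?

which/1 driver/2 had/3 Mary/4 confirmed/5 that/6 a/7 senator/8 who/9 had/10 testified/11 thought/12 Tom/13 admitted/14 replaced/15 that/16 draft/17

The displaced element is "which driver" (word 2).
It is linked across 3 clause boundaries (that → Ø → Ø).
It functions as the subject of "replaced", so the gap sits immediately after word 14 ("admitted").
Base order: Mary had confirmed that a senator who had testified thought Tom admitted which driver replaced that draft.

14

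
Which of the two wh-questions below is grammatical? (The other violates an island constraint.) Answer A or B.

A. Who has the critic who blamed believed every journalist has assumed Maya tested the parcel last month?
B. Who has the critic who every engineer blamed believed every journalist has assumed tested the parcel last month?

B

In A, the wh-phrase is extracted from inside a complex-NP island (relative clause) (introduced by "who"), which blocks movement.
In B, the extraction path crosses only that-complement boundaries, which are transparent.
So B is grammatical.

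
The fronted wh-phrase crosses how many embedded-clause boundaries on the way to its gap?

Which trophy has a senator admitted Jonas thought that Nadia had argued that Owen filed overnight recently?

"which trophy" is extracted from the object of "filed".
Boundaries crossed, outermost first: [Ø], [that], [that] — 3 in total.

3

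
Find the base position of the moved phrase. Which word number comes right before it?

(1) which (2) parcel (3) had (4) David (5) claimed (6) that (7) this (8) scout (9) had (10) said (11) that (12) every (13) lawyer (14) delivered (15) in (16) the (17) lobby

14

The displaced element is "which parcel" (word 2).
It is linked across 2 clause boundaries (that → that).
It functions as the direct object of "delivered", so the gap sits immediately after word 14 ("delivered").
Base order: David had claimed that this scout had said that every lawyer delivered which parcel in the lobby.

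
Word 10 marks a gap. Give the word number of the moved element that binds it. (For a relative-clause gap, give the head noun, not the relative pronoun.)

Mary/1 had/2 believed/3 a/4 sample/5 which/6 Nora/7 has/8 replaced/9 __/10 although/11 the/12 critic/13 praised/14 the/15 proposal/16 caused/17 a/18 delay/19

The gap at 10 is the object of "replaced", inside a relative clause.
The relative pronoun is "which" (word 6); it is bound by the head noun immediately before it.
Its filler is the head noun "sample", at word 5.

5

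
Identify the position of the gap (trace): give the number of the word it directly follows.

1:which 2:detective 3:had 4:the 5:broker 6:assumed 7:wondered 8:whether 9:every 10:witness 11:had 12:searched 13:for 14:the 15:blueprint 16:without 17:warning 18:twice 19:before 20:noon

6

The displaced element is "which detective" (word 2).
It is linked across 1 clause boundary (Ø).
It functions as the subject of "wondered", so the gap sits immediately after word 6 ("assumed").
Base order: The broker had assumed that which detective wondered whether every witness had searched for the blueprint without warning twice before noon.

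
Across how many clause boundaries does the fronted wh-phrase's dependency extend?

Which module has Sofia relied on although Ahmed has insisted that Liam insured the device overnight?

0

"which module" originates inside the matrix clause — no clause boundary is crossed.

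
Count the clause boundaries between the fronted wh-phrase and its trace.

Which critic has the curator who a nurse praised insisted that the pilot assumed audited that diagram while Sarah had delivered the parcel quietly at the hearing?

"which critic" is extracted from the subject of "audited".
Boundaries crossed, outermost first: [that], [Ø] — 2 in total.

2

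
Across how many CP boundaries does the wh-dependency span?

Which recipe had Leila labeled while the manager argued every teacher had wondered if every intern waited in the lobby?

"which recipe" originates inside the matrix clause — no clause boundary is crossed.

0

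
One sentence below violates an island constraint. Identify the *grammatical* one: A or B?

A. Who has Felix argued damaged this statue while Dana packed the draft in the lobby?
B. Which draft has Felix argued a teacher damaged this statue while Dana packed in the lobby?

A

In B, the wh-phrase is extracted from inside an adjunct island (introduced by "while"), which blocks movement.
In A, the extraction path crosses only that-complement boundaries, which are transparent.
So A is grammatical.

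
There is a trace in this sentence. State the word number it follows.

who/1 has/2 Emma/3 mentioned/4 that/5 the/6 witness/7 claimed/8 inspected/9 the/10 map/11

The displaced element is "who" (word 1).
It is linked across 2 clause boundaries (that → Ø).
It functions as the subject of "inspected", so the gap sits immediately after word 8 ("claimed").
Base order: Emma has mentioned that the witness claimed that who inspected the map.

8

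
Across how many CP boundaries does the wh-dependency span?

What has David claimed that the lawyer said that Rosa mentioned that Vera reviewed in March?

3

"what" is extracted from the object of "reviewed".
Boundaries crossed, outermost first: [that], [that], [that] — 3 in total.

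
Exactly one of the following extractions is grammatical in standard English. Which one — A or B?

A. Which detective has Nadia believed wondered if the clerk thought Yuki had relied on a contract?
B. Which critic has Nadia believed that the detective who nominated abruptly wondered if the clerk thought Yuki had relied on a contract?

A

In B, the wh-phrase is extracted from inside a complex-NP island (relative clause) (introduced by "who"), which blocks movement.
In A, the extraction path crosses only that-complement boundaries, which are transparent.
So A is grammatical.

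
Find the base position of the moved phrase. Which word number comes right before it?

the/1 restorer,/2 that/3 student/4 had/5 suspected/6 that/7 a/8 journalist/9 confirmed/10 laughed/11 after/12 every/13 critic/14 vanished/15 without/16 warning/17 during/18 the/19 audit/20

The displaced element is "the restorer" (word 2).
It is linked across 2 clause boundaries (that → Ø).
It functions as the subject of "laughed", so the gap sits immediately after word 10 ("confirmed").
Base order: That student had suspected that a journalist confirmed that the restorer laughed after every critic vanished without warning during the audit.

10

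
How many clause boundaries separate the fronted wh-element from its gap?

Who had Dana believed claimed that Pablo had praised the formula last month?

"who" is extracted from the subject of "claimed".
Boundaries crossed, outermost first: [Ø] — 1 in total.

1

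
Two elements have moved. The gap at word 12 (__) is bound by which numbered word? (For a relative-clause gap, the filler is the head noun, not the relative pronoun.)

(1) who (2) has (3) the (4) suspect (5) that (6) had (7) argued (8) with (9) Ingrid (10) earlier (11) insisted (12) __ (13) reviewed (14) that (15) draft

1

The marked gap is the subject of "reviewed".
Its filler is the fronted wh-phrase "who", at word 1.
(The other dependency links word 4 to a gap after word 5.)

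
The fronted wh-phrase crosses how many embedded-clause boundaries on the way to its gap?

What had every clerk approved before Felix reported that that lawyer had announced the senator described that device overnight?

0

"what" originates inside the matrix clause — no clause boundary is crossed.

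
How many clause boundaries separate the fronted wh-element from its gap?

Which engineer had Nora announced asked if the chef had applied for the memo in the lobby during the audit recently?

1

"which engineer" is extracted from the subject of "asked".
Boundaries crossed, outermost first: [Ø] — 1 in total.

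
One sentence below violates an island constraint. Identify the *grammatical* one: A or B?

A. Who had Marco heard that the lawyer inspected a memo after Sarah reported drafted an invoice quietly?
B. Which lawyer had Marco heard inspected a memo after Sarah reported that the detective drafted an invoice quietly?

In A, the wh-phrase is extracted from inside an adjunct island (introduced by "after"), which blocks movement.
In B, the extraction path crosses only that-complement boundaries, which are transparent.
So B is grammatical.

B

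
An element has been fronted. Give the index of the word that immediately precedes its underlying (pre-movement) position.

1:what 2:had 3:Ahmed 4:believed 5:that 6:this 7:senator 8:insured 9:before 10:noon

8

The displaced element is "what" (word 1).
It is linked across 1 clause boundary (that).
It functions as the direct object of "insured", so the gap sits immediately after word 8 ("insured").
Base order: Ahmed had believed that this senator insured what before noon.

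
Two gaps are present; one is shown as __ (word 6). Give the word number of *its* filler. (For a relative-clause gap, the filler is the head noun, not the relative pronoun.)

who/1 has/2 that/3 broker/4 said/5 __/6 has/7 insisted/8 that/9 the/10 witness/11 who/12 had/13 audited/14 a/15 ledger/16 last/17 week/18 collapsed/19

1

The marked gap is the subject of "insisted".
Its filler is the fronted wh-phrase "who", at word 1.
(The other dependency links word 11 to a gap after word 12.)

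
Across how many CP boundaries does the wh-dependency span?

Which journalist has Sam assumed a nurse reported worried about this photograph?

"which journalist" is extracted from the subject of "worried".
Boundaries crossed, outermost first: [Ø], [Ø] — 2 in total.

2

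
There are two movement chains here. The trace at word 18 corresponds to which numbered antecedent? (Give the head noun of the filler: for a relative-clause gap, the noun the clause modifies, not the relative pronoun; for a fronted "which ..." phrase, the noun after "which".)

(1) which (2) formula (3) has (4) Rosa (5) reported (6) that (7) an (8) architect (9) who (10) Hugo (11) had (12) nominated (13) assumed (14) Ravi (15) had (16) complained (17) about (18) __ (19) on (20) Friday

2

The marked gap is the object of the preposition "about" of "complained".
Its filler is the fronted wh-phrase "which formula", at word 2.
(The other dependency links word 8 to a gap after word 12.)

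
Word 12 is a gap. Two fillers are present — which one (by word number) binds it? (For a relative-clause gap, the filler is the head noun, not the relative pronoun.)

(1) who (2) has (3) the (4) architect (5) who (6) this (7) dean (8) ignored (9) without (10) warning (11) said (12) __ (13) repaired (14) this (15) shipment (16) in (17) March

1

The marked gap is the subject of "repaired".
Its filler is the fronted wh-phrase "who", at word 1.
(The other dependency links word 4 to a gap after word 8.)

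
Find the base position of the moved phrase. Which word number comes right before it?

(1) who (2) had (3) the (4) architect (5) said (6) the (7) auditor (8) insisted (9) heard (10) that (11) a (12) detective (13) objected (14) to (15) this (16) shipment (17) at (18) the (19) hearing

The displaced element is "who" (word 1).
It is linked across 2 clause boundaries (Ø → Ø).
It functions as the subject of "heard", so the gap sits immediately after word 8 ("insisted").
Base order: The architect had said the auditor insisted who heard that a detective objected to this shipment at the hearing.

8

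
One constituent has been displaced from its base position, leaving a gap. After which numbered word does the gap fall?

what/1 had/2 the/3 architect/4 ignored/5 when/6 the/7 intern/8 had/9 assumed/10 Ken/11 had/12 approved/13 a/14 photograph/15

The displaced element is "what" (word 1).
It functions as the direct object of "ignored", so the gap sits immediately after word 5 ("ignored").
Base order: The architect had ignored what when the intern had assumed Ken had approved a photograph.

5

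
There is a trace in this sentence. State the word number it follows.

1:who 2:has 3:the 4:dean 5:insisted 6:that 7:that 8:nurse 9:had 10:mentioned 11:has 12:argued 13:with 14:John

The displaced element is "who" (word 1).
It is linked across 2 clause boundaries (that → Ø).
It functions as the subject of "argued", so the gap sits immediately after word 10 ("mentioned").
Base order: The dean has insisted that that nurse had mentioned that who has argued with John.

10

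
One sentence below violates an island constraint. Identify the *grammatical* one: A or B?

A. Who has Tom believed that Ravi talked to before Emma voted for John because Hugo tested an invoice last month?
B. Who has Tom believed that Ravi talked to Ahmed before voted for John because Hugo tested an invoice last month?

In B, the wh-phrase is extracted from inside an adjunct island (introduced by "before"), which blocks movement.
In A, the extraction path crosses only that-complement boundaries, which are transparent.
So A is grammatical.

A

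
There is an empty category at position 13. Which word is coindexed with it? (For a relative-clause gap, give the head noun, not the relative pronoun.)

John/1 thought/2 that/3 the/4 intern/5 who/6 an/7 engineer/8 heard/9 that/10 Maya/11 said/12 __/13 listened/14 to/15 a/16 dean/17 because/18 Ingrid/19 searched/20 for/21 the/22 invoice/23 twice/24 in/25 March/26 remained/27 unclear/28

5

The gap at 13 is the subject of "listened", inside a relative clause.
The relative pronoun is "who" (word 6); it is bound by the head noun immediately before it.
Its filler is the head noun "intern", at word 5.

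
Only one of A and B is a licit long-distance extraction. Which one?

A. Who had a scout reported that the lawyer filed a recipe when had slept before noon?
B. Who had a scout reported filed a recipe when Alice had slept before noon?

In A, the wh-phrase is extracted from inside an adjunct island (introduced by "when"), which blocks movement.
In B, the extraction path crosses only that-complement boundaries, which are transparent.
So B is grammatical.

B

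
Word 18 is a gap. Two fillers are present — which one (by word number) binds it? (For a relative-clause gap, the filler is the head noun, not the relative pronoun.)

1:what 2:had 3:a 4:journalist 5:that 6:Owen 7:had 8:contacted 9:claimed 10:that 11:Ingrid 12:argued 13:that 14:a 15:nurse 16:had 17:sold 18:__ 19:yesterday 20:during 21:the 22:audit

The marked gap is the direct object of "sold".
Its filler is the fronted wh-phrase "what", at word 1.
(The other dependency links word 4 to a gap after word 8.)

1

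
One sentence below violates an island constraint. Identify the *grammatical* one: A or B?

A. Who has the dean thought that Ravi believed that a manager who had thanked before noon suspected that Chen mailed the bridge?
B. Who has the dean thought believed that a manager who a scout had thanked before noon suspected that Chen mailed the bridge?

In A, the wh-phrase is extracted from inside a complex-NP island (relative clause) (introduced by "who"), which blocks movement.
In B, the extraction path crosses only that-complement boundaries, which are transparent.
So B is grammatical.

B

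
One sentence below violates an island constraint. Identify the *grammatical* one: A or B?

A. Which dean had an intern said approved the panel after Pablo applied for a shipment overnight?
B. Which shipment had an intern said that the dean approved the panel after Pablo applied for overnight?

A

In B, the wh-phrase is extracted from inside an adjunct island (introduced by "after"), which blocks movement.
In A, the extraction path crosses only that-complement boundaries, which are transparent.
So A is grammatical.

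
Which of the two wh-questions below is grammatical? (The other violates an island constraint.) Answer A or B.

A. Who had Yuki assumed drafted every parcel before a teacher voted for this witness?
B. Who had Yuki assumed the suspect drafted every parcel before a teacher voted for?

In B, the wh-phrase is extracted from inside an adjunct island (introduced by "before"), which blocks movement.
In A, the extraction path crosses only that-complement boundaries, which are transparent.
So A is grammatical.

A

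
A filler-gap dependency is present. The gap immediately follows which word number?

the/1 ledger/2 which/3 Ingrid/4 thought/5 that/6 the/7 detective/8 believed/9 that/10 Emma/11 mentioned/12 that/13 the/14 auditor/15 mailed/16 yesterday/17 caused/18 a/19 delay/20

16

The displaced element is "the ledger" (word 2).
It is linked across 3 clause boundaries (that → that → that).
It functions as the direct object of "mailed", so the gap sits immediately after word 16 ("mailed").
Base order: Ingrid thought that the detective believed that Emma mentioned that the auditor mailed the ledger yesterday.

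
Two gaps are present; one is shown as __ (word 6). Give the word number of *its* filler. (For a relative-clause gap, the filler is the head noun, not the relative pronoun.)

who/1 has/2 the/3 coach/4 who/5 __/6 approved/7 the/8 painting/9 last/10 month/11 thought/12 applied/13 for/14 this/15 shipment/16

The marked gap is inside the relative clause, the subject of "approved".
Its filler is the head noun "coach" (via "who"), at word 4.
(The other dependency links word 1 to a gap after word 12.)

4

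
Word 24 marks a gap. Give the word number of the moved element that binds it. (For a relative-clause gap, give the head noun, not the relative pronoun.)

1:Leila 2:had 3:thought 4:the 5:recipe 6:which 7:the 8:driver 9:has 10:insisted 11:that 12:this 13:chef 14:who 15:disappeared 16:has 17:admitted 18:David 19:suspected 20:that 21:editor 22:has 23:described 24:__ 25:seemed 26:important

The gap at 24 is the object of "described", inside a relative clause.
The relative pronoun is "which" (word 6); it is bound by the head noun immediately before it.
Its filler is the head noun "recipe", at word 5.

5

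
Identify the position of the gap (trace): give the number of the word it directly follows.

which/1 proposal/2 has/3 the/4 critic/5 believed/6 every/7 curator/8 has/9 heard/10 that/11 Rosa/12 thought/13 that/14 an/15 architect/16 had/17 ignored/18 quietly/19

18

The displaced element is "which proposal" (word 2).
It is linked across 3 clause boundaries (Ø → that → that).
It functions as the direct object of "ignored", so the gap sits immediately after word 18 ("ignored").
Base order: The critic has believed every curator has heard that Rosa thought that an architect had ignored which proposal quietly.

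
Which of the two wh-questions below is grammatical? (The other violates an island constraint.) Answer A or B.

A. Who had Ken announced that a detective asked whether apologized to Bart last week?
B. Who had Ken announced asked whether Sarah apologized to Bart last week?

B

In A, the wh-phrase is extracted from inside a wh-island (introduced by "whether"), which blocks movement.
In B, the extraction path crosses only that-complement boundaries, which are transparent.
So B is grammatical.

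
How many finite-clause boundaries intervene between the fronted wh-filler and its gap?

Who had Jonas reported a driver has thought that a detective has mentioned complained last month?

"who" is extracted from the subject of "complained".
Boundaries crossed, outermost first: [Ø], [that], [Ø] — 3 in total.

3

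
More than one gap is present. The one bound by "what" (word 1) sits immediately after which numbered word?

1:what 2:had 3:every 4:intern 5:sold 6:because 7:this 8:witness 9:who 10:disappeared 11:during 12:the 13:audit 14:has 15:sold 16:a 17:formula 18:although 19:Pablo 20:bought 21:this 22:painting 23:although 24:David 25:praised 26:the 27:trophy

The displaced element is "what" (word 1).
It functions as the direct object of "sold", so the gap sits immediately after word 5 ("sold").
Base order: Every intern had sold what because this witness who disappeared during the audit has sold a formula although Pablo bought this painting although David praised the trophy.

5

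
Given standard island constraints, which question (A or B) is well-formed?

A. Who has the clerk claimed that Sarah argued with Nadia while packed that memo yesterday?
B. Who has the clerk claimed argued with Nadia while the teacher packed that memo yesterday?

B

In A, the wh-phrase is extracted from inside an adjunct island (introduced by "while"), which blocks movement.
In B, the extraction path crosses only that-complement boundaries, which are transparent.
So B is grammatical.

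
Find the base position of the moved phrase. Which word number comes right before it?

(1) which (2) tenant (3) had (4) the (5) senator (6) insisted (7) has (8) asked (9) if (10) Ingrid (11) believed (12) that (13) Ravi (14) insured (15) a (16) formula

The displaced element is "which tenant" (word 2).
It is linked across 1 clause boundary (Ø).
It functions as the subject of "asked", so the gap sits immediately after word 6 ("insisted").
Base order: The senator had insisted that which tenant has asked if Ingrid believed that Ravi insured a formula.

6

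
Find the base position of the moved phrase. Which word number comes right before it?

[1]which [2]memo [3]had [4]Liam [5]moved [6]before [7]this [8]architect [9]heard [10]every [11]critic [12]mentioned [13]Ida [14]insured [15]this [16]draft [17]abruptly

The displaced element is "which memo" (word 2).
It functions as the direct object of "moved", so the gap sits immediately after word 5 ("moved").
Base order: Liam had moved which memo before this architect heard every critic mentioned Ida insured this draft abruptly.

5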